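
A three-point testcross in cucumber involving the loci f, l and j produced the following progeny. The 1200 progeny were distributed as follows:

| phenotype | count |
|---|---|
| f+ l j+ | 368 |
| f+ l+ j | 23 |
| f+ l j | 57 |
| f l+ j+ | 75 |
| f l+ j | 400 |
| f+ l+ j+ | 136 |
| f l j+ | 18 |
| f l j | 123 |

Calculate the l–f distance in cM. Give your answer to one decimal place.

25.0 cM

The two most frequent reciprocal classes, f l+ j and f+ l j+, are the parental types, so the F1 was f l+ j / f+ l j+.
The two rarest classes, f+ l+ j and f l j+, are the double crossovers. Comparing them with the parentals, only the f allele has switched, so f is the middle locus and the order is l – f – j.
Crossovers in the l–f interval produce the single-crossover classes f l j and f+ l+ j+ (123 + 136 = 259) plus the double crossovers (41).
RF(l–f) = (259 + 41) / 1200 = 300/1200 = 0.2500 → 25.0 cM.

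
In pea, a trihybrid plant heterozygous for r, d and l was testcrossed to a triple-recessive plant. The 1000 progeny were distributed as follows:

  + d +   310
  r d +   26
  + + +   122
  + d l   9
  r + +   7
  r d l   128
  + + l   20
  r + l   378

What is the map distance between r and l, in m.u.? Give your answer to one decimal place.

6.2 m.u.

The two most frequent reciprocal classes, + d + and r + l, are the parental types, so the F1 was + d + / r + l.
The two rarest classes, + d l and r + +, are the double crossovers. Comparing them with the parentals, only the l allele has switched, so l is the middle locus and the order is r – l – d.
Crossovers in the r–l interval produce the single-crossover classes r d + and + + l (26 + 20 = 46) plus the double crossovers (16).
RF(r–l) = (46 + 16) / 1000 = 62/1000 = 0.0620 → 6.2 m.u.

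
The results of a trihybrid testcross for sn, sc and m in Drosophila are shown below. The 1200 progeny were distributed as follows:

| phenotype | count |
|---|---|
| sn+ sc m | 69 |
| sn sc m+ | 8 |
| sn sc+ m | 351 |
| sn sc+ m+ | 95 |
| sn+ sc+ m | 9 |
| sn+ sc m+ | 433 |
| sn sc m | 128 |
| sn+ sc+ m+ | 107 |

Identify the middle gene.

The two most frequent reciprocal classes, sn sc+ m and sn+ sc m+, are the parental types, so the F1 was sn sc+ m / sn+ sc m+.
The two rarest classes, sn+ sc+ m and sn sc m+, are the double crossovers. Comparing them with the parentals, only the sn allele has switched, so sn is the middle locus and the order is sc – sn – m.

sn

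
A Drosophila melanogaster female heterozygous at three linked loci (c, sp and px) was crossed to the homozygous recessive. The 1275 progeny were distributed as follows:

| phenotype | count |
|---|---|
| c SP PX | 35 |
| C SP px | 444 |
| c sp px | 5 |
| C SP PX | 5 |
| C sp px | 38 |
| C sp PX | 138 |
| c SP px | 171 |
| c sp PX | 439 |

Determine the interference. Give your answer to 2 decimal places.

The two most frequent reciprocal classes, c sp PX and C SP px, are the parental types, so the F1 was c sp PX / C SP px.
The two rarest classes, c sp px and C SP PX, are the double crossovers. Comparing them with the parentals, only the px allele has switched, so px is the middle locus and the order is sp – px – c.
sp–px: (73 + 10)/1275 = 0.0651; px–c: (309 + 10)/1275 = 0.2502.
Expected DCO frequency = 0.0651 × 0.2502 ≈ 0.01629; observed = 10/1275 ≈ 0.00784.
Coefficient of coincidence = 0.00784/0.01629 ≈ 0.48; interference = 1 − 0.48 = 0.52.

0.52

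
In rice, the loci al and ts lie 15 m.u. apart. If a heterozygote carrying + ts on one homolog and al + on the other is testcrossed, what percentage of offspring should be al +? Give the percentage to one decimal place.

42.5%

A map distance of 15 m.u. corresponds to a recombination frequency of 0.150.
The F1 is + ts / al +, so al + is a parental gamete class with expected frequency (1 − r)/2 = 0.850/2 = 0.4250.
That is 0.4250 = 42.5% of the progeny.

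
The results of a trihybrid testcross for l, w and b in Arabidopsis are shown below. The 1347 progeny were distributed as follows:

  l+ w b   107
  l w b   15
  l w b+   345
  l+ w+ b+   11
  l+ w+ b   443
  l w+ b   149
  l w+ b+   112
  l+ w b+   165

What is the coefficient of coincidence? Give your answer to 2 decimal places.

0.42

The two most frequent reciprocal classes, l+ w+ b and l w b+, are the parental types, so the F1 was l+ w+ b / l w b+.
The two rarest classes, l+ w+ b+ and l w b, are the double crossovers. Comparing them with the parentals, only the b allele has switched, so b is the middle locus and the order is w – b – l.
w–b: (219 + 26)/1347 = 0.1819; b–l: (314 + 26)/1347 = 0.2524.
Expected DCO frequency = 0.1819 × 0.2524 ≈ 0.04591; observed = 26/1347 ≈ 0.01930.
Coefficient of coincidence = 0.01930/0.04591 ≈ 0.42.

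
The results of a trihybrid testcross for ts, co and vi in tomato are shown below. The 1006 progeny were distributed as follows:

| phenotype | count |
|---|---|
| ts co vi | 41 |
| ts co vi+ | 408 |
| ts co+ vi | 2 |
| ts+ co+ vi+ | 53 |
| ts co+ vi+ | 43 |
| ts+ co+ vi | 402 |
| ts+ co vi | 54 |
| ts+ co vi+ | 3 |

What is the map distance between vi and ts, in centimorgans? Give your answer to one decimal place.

The two most frequent reciprocal classes, ts co vi+ and ts+ co+ vi, are the parental types, so the F1 was ts co vi+ / ts+ co+ vi.
The two rarest classes, ts+ co vi+ and ts co+ vi, are the double crossovers. Comparing them with the parentals, only the ts allele has switched, so ts is the middle locus and the order is vi – ts – co.
Crossovers in the vi–ts interval produce the single-crossover classes ts co vi and ts+ co+ vi+ (41 + 53 = 94) plus the double crossovers (5).
RF(vi–ts) = (94 + 5) / 1006 = 99/1006 = 0.0984 → 9.8 centimorgans.

9.8 centimorgans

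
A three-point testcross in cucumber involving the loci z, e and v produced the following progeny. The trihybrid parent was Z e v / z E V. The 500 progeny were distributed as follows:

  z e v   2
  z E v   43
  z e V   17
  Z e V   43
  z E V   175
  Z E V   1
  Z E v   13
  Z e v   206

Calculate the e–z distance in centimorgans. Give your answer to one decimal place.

6.6 centimorgans

The two rarest classes, z e v and Z E V, are the double crossovers. Comparing them with the parentals, only the z allele has switched, so z is the middle locus and the order is v – z – e.
Crossovers in the z–e interval produce the single-crossover classes Z E v and z e V (13 + 17 = 30) plus the double crossovers (3).
RF(z–e) = (30 + 3) / 500 = 33/500 = 0.0660 → 6.6 centimorgans.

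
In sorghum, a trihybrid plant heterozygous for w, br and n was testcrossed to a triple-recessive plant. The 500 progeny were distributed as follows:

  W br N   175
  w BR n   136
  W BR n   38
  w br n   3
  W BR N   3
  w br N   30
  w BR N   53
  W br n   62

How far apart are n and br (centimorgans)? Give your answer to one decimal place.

The two most frequent reciprocal classes, w BR n and W br N, are the parental types, so the F1 was w BR n / W br N.
The two rarest classes, w br n and W BR N, are the double crossovers. Comparing them with the parentals, only the br allele has switched, so br is the middle locus and the order is n – br – w.
Crossovers in the n–br interval produce the single-crossover classes w BR N and W br n (53 + 62 = 115) plus the double crossovers (6).
RF(n–br) = (115 + 6) / 500 = 121/500 = 0.2420 → 24.2 centimorgans.

24.2 centimorgans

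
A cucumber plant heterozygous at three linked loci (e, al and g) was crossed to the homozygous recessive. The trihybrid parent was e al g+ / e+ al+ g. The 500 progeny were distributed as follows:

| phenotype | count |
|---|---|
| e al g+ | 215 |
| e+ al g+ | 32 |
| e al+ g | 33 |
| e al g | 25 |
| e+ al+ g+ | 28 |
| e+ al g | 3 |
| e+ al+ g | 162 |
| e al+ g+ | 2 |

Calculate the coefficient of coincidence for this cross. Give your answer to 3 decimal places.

The two rarest classes, e al+ g+ and e+ al g, are the double crossovers. Comparing them with the parentals, only the al allele has switched, so al is the middle locus and the order is e – al – g.
e–al: (65 + 5)/500 = 0.1400; al–g: (53 + 5)/500 = 0.1160.
Expected DCO frequency = 0.1400 × 0.1160 ≈ 0.01624; observed = 5/500 ≈ 0.01000.
Coefficient of coincidence = 0.01000/0.01624 ≈ 0.616.

0.616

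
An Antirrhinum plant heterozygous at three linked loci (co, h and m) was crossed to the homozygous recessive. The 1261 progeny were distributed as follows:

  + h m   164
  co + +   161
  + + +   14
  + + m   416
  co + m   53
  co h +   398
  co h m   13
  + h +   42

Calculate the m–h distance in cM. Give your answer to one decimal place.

27.9 cM

The two most frequent reciprocal classes, + + m and co h +, are the parental types, so the F1 was + + m / co h +.
The two rarest classes, + + + and co h m, are the double crossovers. Comparing them with the parentals, only the m allele has switched, so m is the middle locus and the order is co – m – h.
Crossovers in the m–h interval produce the single-crossover classes + h m and co + + (164 + 161 = 325) plus the double crossovers (27).
RF(m–h) = (325 + 27) / 1261 = 352/1261 = 0.2791 → 27.9 cM.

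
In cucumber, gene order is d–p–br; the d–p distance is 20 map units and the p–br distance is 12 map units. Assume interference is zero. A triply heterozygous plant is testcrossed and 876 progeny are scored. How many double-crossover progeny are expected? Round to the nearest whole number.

Map distances give recombination frequencies of 0.200 and 0.120 for the two intervals.
With no interference, expected double-crossover frequency = 0.200 × 0.120 = 0.02400.
Expected number = 0.02400 × 876 = 21.02 ≈ 21.

21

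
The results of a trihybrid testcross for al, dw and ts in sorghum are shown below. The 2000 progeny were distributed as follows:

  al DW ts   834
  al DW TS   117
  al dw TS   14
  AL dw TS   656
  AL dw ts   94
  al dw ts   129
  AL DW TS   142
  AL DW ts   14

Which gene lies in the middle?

al

The two most frequent reciprocal classes, al DW ts and AL dw TS, are the parental types, so the F1 was al DW ts / AL dw TS.
The two rarest classes, AL DW ts and al dw TS, are the double crossovers. Comparing them with the parentals, only the al allele has switched, so al is the middle locus and the order is ts – al – dw.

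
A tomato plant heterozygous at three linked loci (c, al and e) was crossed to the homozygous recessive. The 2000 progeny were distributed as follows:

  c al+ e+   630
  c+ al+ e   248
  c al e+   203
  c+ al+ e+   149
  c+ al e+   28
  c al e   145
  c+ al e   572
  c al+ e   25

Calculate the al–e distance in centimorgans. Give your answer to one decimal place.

The two most frequent reciprocal classes, c+ al e and c al+ e+, are the parental types, so the F1 was c+ al e / c al+ e+.
The two rarest classes, c+ al e+ and c al+ e, are the double crossovers. Comparing them with the parentals, only the e allele has switched, so e is the middle locus and the order is c – e – al.
Crossovers in the e–al interval produce the single-crossover classes c+ al+ e and c al e+ (248 + 203 = 451) plus the double crossovers (53).
RF(e–al) = (451 + 53) / 2000 = 504/2000 = 0.2520 → 25.2 centimorgans.

25.2 centimorgans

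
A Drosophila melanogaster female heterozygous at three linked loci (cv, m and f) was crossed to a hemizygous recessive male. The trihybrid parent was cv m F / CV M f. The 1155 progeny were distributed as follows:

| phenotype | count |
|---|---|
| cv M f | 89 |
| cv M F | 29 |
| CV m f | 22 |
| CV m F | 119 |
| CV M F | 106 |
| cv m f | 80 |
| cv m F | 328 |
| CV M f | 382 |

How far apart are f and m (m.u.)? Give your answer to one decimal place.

20.5 m.u.

The two rarest classes, cv M F and CV m f, are the double crossovers. Comparing them with the parentals, only the m allele has switched, so m is the middle locus and the order is f – m – cv.
Crossovers in the f–m interval produce the single-crossover classes cv m f and CV M F (80 + 106 = 186) plus the double crossovers (51).
RF(f–m) = (186 + 51) / 1155 = 237/1155 = 0.2052 → 20.5 m.u.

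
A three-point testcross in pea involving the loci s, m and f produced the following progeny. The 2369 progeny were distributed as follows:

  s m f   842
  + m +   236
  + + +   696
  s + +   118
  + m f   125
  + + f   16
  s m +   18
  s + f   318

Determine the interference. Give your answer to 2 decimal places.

0.51

The two most frequent reciprocal classes, + + + and s m f, are the parental types, so the F1 was + + + / s m f.
The two rarest classes, + + f and s m +, are the double crossovers. Comparing them with the parentals, only the f allele has switched, so f is the middle locus and the order is s – f – m.
s–f: (243 + 34)/2369 = 0.1169; f–m: (554 + 34)/2369 = 0.2482.
Expected DCO frequency = 0.1169 × 0.2482 ≈ 0.02901; observed = 34/2369 ≈ 0.01435.
Coefficient of coincidence = 0.01435/0.02901 ≈ 0.49; interference = 1 − 0.49 = 0.51.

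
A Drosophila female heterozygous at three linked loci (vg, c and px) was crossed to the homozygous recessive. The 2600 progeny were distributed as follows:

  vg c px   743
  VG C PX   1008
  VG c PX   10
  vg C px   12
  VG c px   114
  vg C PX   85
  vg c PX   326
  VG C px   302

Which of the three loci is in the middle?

c

The two most frequent reciprocal classes, vg c px and VG C PX, are the parental types, so the F1 was vg c px / VG C PX.
The two rarest classes, vg C px and VG c PX, are the double crossovers. Comparing them with the parentals, only the c allele has switched, so c is the middle locus and the order is px – c – vg.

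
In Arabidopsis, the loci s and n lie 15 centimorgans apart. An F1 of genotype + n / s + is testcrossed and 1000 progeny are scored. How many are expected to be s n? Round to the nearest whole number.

A map distance of 15 centimorgans corresponds to a recombination frequency of 0.150.
The F1 is + n / s +, so s n is a recombinant gamete class with expected frequency r/2 = 0.150/2 = 0.0750.
Expected number = 0.0750 × 1000 = 75.00 ≈ 75.

75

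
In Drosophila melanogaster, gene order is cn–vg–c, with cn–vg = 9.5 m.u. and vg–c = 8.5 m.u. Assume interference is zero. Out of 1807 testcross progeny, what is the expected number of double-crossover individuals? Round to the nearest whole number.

Map distances give recombination frequencies of 0.095 and 0.085 for the two intervals.
With no interference, expected double-crossover frequency = 0.095 × 0.085 = 0.00808.
Expected number = 0.00808 × 1807 = 14.59 ≈ 15.

15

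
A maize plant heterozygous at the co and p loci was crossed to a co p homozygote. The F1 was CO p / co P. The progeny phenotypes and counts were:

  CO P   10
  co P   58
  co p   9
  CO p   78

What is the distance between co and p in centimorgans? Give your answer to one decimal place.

12.3 centimorgans

The recombinant classes are CO P and co p: 10 + 9 = 19.
Recombination frequency = 19/155 = 0.1226 ≈ 12.3%, i.e. 12.3 centimorgans.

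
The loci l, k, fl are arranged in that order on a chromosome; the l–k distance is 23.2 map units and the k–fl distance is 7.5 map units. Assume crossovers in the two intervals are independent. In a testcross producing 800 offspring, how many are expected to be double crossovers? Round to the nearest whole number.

14

Map distances give recombination frequencies of 0.232 and 0.075 for the two intervals.
With no interference, expected double-crossover frequency = 0.232 × 0.075 = 0.01740.
Expected number = 0.01740 × 800 = 13.92 ≈ 14.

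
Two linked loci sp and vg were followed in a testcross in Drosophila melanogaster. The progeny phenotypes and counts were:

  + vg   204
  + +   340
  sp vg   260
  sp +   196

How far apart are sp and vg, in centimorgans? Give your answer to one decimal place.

The two most frequent classes, + + (340) and sp vg (260), are the parental types, so the F1 was + + / sp vg.
The recombinant classes are + vg and sp +: 204 + 196 = 400.
Recombination frequency = 400/1000 = 0.4000 ≈ 40.0%, i.e. 40.0 centimorgans.

40.0 centimorgans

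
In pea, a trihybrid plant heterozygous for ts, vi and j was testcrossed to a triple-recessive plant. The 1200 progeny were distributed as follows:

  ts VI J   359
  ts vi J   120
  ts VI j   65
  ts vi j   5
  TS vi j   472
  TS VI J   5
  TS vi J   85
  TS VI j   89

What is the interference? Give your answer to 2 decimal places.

The two most frequent reciprocal classes, TS vi j and ts VI J, are the parental types, so the F1 was TS vi j / ts VI J.
The two rarest classes, ts vi j and TS VI J, are the double crossovers. Comparing them with the parentals, only the ts allele has switched, so ts is the middle locus and the order is j – ts – vi.
j–ts: (150 + 10)/1200 = 0.1333; ts–vi: (209 + 10)/1200 = 0.1825.
Expected DCO frequency = 0.1333 × 0.1825 ≈ 0.02433; observed = 10/1200 ≈ 0.00833.
Coefficient of coincidence = 0.00833/0.02433 ≈ 0.34; interference = 1 − 0.34 = 0.66.

0.66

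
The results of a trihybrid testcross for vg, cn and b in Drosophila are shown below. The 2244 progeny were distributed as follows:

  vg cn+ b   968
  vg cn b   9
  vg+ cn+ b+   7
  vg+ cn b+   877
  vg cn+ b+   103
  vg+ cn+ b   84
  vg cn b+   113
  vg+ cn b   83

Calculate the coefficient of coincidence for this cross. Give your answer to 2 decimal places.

The two most frequent reciprocal classes, vg+ cn b+ and vg cn+ b, are the parental types, so the F1 was vg+ cn b+ / vg cn+ b.
The two rarest classes, vg+ cn+ b+ and vg cn b, are the double crossovers. Comparing them with the parentals, only the cn allele has switched, so cn is the middle locus and the order is b – cn – vg.
b–cn: (186 + 16)/2244 = 0.0900; cn–vg: (197 + 16)/2244 = 0.0949.
Expected DCO frequency = 0.0900 × 0.0949 ≈ 0.00854; observed = 16/2244 ≈ 0.00713.
Coefficient of coincidence = 0.00713/0.00854 ≈ 0.83.

0.83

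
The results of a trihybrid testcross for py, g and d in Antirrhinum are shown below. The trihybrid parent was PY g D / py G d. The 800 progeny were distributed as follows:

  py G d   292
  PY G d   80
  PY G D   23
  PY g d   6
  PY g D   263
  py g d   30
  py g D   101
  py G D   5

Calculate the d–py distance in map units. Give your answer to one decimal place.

The two rarest classes, PY g d and py G D, are the double crossovers. Comparing them with the parentals, only the d allele has switched, so d is the middle locus and the order is g – d – py.
Crossovers in the d–py interval produce the single-crossover classes py g D and PY G d (101 + 80 = 181) plus the double crossovers (11).
RF(d–py) = (181 + 11) / 800 = 192/800 = 0.2400 → 24.0 map units.

24.0 map units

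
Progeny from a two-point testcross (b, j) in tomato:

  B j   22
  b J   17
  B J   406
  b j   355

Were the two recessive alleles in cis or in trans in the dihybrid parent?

cis

The two most frequent classes are B J (406) and b j (355); these are the parental (non-recombinant) types.
So the F1 carried B J on one chromosome and b j on the other — the recessive alleles are on the same chromosome (cis / coupling).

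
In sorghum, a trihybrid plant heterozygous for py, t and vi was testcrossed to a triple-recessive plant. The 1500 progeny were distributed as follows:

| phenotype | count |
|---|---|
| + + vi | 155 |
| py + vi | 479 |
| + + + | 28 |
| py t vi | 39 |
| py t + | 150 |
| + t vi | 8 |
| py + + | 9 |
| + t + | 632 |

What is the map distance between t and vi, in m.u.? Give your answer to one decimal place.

The two most frequent reciprocal classes, + t + and py + vi, are the parental types, so the F1 was + t + / py + vi.
The two rarest classes, + t vi and py + +, are the double crossovers. Comparing them with the parentals, only the vi allele has switched, so vi is the middle locus and the order is py – vi – t.
Crossovers in the vi–t interval produce the single-crossover classes + + + and py t vi (28 + 39 = 67) plus the double crossovers (17).
RF(vi–t) = (67 + 17) / 1500 = 84/1500 = 0.0560 → 5.6 m.u.

5.6 m.u.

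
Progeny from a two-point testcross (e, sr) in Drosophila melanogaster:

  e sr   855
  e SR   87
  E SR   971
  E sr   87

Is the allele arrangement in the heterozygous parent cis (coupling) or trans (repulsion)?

cis

The two most frequent classes are E SR (971) and e sr (855); these are the parental (non-recombinant) types.
So the F1 carried E SR on one chromosome and e sr on the other — the recessive alleles are on the same chromosome (cis / coupling).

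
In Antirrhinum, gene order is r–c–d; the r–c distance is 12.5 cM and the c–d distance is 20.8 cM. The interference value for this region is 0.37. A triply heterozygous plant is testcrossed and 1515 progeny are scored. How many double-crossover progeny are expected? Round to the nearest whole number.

25

Map distances give recombination frequencies of 0.125 and 0.208 for the two intervals.
With interference 0.37 (so coincidence = 0.63), expected double-crossover frequency = 0.125 × 0.208 × 0.63 = 0.01638.
Expected number = 0.01638 × 1515 = 24.82 ≈ 25.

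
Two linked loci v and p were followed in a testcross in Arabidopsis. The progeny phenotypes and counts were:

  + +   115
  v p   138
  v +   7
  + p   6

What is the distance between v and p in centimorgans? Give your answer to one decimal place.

The two most frequent classes, + + (115) and v p (138), are the parental types, so the F1 was + + / v p.
The recombinant classes are + p and v +: 6 + 7 = 13.
Recombination frequency = 13/266 = 0.0489 ≈ 4.9%, i.e. 4.9 centimorgans.

4.9 centimorgans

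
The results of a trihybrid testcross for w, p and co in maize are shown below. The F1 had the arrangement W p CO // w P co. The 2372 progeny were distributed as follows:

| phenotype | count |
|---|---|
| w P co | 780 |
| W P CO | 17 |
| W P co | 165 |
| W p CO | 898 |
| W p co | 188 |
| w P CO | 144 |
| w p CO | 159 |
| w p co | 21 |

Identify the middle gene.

The two rarest classes, W P CO and w p co, are the double crossovers. Comparing them with the parentals, only the p allele has switched, so p is the middle locus and the order is w – p – co.

p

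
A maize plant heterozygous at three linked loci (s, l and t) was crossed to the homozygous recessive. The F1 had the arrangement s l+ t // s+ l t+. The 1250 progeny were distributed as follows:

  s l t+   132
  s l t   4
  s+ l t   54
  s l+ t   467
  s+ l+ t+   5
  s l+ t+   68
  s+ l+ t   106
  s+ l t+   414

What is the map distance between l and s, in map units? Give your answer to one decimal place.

The two rarest classes, s l t and s+ l+ t+, are the double crossovers. Comparing them with the parentals, only the l allele has switched, so l is the middle locus and the order is s – l – t.
Crossovers in the s–l interval produce the single-crossover classes s+ l+ t and s l t+ (106 + 132 = 238) plus the double crossovers (9).
RF(s–l) = (238 + 9) / 1250 = 247/1250 = 0.1976 → 19.8 map units.

19.8 map units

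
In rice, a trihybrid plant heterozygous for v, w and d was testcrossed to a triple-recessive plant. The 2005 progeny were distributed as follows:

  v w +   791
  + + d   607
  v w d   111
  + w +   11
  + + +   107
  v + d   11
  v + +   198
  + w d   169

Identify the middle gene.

v

The two most frequent reciprocal classes, v w + and + + d, are the parental types, so the F1 was v w + / + + d.
The two rarest classes, + w + and v + d, are the double crossovers. Comparing them with the parentals, only the v allele has switched, so v is the middle locus and the order is d – v – w.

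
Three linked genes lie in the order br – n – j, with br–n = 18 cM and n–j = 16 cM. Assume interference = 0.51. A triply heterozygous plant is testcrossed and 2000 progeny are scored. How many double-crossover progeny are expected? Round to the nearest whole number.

28

Map distances give recombination frequencies of 0.180 and 0.160 for the two intervals.
With interference 0.51 (so coincidence = 0.49), expected double-crossover frequency = 0.180 × 0.160 × 0.49 = 0.01411.
Expected number = 0.01411 × 2000 = 28.22 ≈ 28.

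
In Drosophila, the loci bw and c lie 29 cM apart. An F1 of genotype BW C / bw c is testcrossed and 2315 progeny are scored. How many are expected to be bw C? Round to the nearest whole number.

336

A map distance of 29 cM corresponds to a recombination frequency of 0.290.
The F1 is BW C / bw c, so bw C is a recombinant gamete class with expected frequency r/2 = 0.290/2 = 0.1450.
Expected number = 0.1450 × 2315 = 335.67 ≈ 336.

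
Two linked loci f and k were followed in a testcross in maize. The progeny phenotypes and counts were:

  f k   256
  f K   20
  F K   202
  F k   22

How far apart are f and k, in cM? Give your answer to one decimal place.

The two most frequent classes, F K (202) and f k (256), are the parental types, so the F1 was F K / f k.
The recombinant classes are F k and f K: 22 + 20 = 42.
Recombination frequency = 42/500 = 0.0840 ≈ 8.4%, i.e. 8.4 cM.

8.4 cM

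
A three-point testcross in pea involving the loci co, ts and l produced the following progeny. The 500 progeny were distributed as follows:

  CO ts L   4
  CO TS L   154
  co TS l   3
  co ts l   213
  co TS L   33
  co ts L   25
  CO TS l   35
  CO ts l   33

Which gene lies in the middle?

The two most frequent reciprocal classes, CO TS L and co ts l, are the parental types, so the F1 was CO TS L / co ts l.
The two rarest classes, CO ts L and co TS l, are the double crossovers. Comparing them with the parentals, only the ts allele has switched, so ts is the middle locus and the order is co – ts – l.

ts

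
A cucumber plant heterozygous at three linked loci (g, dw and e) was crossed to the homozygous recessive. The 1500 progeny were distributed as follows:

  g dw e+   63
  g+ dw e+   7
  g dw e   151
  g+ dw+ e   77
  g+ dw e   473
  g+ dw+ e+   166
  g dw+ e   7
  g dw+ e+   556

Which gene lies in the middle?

The two most frequent reciprocal classes, g dw+ e+ and g+ dw e, are the parental types, so the F1 was g dw+ e+ / g+ dw e.
The two rarest classes, g dw+ e and g+ dw e+, are the double crossovers. Comparing them with the parentals, only the e allele has switched, so e is the middle locus and the order is g – e – dw.

e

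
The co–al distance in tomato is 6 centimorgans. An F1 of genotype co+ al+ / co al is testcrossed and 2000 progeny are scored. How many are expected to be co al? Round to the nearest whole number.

940

A map distance of 6 centimorgans corresponds to a recombination frequency of 0.060.
The F1 is co+ al+ / co al, so co al is a parental gamete class with expected frequency (1 − r)/2 = 0.940/2 = 0.4700.
Expected number = 0.4700 × 2000 = 940.00 ≈ 940.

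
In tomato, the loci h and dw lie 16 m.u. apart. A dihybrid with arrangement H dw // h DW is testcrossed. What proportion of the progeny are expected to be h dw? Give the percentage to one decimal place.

8.0%

A map distance of 16 m.u. corresponds to a recombination frequency of 0.160.
The F1 is H dw / h DW, so h dw is a recombinant gamete class with expected frequency r/2 = 0.160/2 = 0.0800.
That is 0.0800 = 8.0% of the progeny.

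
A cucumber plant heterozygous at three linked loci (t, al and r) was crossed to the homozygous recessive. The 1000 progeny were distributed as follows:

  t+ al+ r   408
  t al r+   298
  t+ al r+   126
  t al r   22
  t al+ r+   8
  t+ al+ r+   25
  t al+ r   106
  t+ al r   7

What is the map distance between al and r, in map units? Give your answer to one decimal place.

The two most frequent reciprocal classes, t al r+ and t+ al+ r, are the parental types, so the F1 was t al r+ / t+ al+ r.
The two rarest classes, t al+ r+ and t+ al r, are the double crossovers. Comparing them with the parentals, only the al allele has switched, so al is the middle locus and the order is t – al – r.
Crossovers in the al–r interval produce the single-crossover classes t al r and t+ al+ r+ (22 + 25 = 47) plus the double crossovers (15).
RF(al–r) = (47 + 15) / 1000 = 62/1000 = 0.0620 → 6.2 map units.

6.2 map units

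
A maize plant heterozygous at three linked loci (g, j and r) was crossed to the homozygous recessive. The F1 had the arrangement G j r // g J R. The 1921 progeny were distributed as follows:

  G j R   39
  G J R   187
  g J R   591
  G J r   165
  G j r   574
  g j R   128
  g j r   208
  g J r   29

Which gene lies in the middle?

The two rarest classes, G j R and g J r, are the double crossovers. Comparing them with the parentals, only the r allele has switched, so r is the middle locus and the order is j – r – g.

r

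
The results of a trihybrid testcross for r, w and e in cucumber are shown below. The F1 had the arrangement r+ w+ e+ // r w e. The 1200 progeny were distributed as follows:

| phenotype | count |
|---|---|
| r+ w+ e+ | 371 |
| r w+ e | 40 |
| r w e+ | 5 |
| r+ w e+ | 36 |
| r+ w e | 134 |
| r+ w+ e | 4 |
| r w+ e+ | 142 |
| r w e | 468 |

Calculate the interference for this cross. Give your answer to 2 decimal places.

0.55

The two rarest classes, r+ w+ e and r w e+, are the double crossovers. Comparing them with the parentals, only the e allele has switched, so e is the middle locus and the order is r – e – w.
r–e: (276 + 9)/1200 = 0.2375; e–w: (76 + 9)/1200 = 0.0708.
Expected DCO frequency = 0.2375 × 0.0708 ≈ 0.01682; observed = 9/1200 ≈ 0.00750.
Coefficient of coincidence = 0.00750/0.01682 ≈ 0.45; interference = 1 − 0.45 = 0.55.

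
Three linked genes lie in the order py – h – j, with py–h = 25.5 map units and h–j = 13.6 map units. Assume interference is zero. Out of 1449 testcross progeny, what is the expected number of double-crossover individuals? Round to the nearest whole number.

Map distances give recombination frequencies of 0.255 and 0.136 for the two intervals.
With no interference, expected double-crossover frequency = 0.255 × 0.136 = 0.03468.
Expected number = 0.03468 × 1449 = 50.25 ≈ 50.

50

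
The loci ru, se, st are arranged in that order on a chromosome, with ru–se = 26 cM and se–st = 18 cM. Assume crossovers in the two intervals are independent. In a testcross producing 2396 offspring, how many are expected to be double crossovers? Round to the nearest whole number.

112

Map distances give recombination frequencies of 0.260 and 0.180 for the two intervals.
With no interference, expected double-crossover frequency = 0.260 × 0.180 = 0.04680.
Expected number = 0.04680 × 2396 = 112.13 ≈ 112.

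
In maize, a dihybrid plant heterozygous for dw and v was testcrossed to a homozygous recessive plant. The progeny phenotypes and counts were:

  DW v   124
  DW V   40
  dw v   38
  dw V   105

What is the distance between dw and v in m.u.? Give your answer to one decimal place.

25.4 m.u.

The two most frequent classes, DW v (124) and dw V (105), are the parental types, so the F1 was DW v / dw V.
The recombinant classes are DW V and dw v: 40 + 38 = 78.
Recombination frequency = 78/307 = 0.2541 ≈ 25.4%, i.e. 25.4 m.u.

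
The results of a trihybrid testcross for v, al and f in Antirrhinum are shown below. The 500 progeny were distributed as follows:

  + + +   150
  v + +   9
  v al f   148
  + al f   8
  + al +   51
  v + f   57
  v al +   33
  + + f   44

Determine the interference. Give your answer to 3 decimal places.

The two most frequent reciprocal classes, v al f and + + +, are the parental types, so the F1 was v al f / + + +.
The two rarest classes, + al f and v + +, are the double crossovers. Comparing them with the parentals, only the v allele has switched, so v is the middle locus and the order is al – v – f.
al–v: (108 + 17)/500 = 0.2500; v–f: (77 + 17)/500 = 0.1880.
Expected DCO frequency = 0.2500 × 0.1880 ≈ 0.04700; observed = 17/500 ≈ 0.03400.
Coefficient of coincidence = 0.03400/0.04700 ≈ 0.723; interference = 1 − 0.723 = 0.277.

0.277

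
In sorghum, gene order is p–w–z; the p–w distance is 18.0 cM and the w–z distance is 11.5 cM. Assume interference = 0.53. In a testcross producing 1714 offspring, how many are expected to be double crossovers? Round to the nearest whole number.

Map distances give recombination frequencies of 0.180 and 0.115 for the two intervals.
With interference 0.53 (so coincidence = 0.47), expected double-crossover frequency = 0.180 × 0.115 × 0.47 = 0.00973.
Expected number = 0.00973 × 1714 = 16.68 ≈ 17.

17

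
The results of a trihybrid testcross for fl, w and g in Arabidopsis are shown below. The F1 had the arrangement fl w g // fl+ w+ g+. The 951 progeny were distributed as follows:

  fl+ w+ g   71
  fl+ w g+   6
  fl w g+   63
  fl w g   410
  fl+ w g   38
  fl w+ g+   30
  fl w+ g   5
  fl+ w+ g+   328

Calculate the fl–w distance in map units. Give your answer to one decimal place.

8.3 map units

The two rarest classes, fl w+ g and fl+ w g+, are the double crossovers. Comparing them with the parentals, only the w allele has switched, so w is the middle locus and the order is g – w – fl.
Crossovers in the w–fl interval produce the single-crossover classes fl+ w g and fl w+ g+ (38 + 30 = 68) plus the double crossovers (11).
RF(w–fl) = (68 + 11) / 951 = 79/951 = 0.0831 → 8.3 map units.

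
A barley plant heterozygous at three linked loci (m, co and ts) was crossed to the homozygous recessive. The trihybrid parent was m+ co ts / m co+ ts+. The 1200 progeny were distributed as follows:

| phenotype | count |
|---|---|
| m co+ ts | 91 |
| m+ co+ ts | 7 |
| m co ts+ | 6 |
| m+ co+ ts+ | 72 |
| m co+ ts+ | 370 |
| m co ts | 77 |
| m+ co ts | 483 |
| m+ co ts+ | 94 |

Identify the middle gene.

co

The two rarest classes, m+ co+ ts and m co ts+, are the double crossovers. Comparing them with the parentals, only the co allele has switched, so co is the middle locus and the order is m – co – ts.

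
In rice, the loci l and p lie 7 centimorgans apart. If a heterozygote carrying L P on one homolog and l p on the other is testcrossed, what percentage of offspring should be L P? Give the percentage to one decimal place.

46.5%

A map distance of 7 centimorgans corresponds to a recombination frequency of 0.070.
The F1 is L P / l p, so L P is a parental gamete class with expected frequency (1 − r)/2 = 0.930/2 = 0.4650.
That is 0.4650 = 46.5% of the progeny.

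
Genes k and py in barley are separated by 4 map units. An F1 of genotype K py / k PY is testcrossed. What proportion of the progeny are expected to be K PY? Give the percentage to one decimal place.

A map distance of 4 map units corresponds to a recombination frequency of 0.040.
The F1 is K py / k PY, so K PY is a recombinant gamete class with expected frequency r/2 = 0.040/2 = 0.0200.
That is 0.0200 = 2.0% of the progeny.

2.0%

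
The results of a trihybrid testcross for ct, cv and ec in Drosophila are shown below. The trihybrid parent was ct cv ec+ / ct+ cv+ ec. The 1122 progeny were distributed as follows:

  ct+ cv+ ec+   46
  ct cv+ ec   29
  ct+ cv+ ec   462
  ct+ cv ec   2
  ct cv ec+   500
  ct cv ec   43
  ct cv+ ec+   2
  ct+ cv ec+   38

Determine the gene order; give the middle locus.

The two rarest classes, ct cv+ ec+ and ct+ cv ec, are the double crossovers. Comparing them with the parentals, only the cv allele has switched, so cv is the middle locus and the order is ec – cv – ct.

cv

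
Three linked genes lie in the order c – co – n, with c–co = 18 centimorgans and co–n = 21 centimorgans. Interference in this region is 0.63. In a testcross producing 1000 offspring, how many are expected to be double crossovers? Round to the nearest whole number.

Map distances give recombination frequencies of 0.180 and 0.210 for the two intervals.
With interference 0.63 (so coincidence = 0.37), expected double-crossover frequency = 0.180 × 0.210 × 0.37 = 0.01399.
Expected number = 0.01399 × 1000 = 13.99 ≈ 14.

14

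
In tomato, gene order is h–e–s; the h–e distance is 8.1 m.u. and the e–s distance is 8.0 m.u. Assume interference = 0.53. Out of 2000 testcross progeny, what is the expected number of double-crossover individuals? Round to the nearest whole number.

6

Map distances give recombination frequencies of 0.081 and 0.080 for the two intervals.
With interference 0.53 (so coincidence = 0.47), expected double-crossover frequency = 0.081 × 0.080 × 0.47 = 0.00305.
Expected number = 0.00305 × 2000 = 6.09 ≈ 6.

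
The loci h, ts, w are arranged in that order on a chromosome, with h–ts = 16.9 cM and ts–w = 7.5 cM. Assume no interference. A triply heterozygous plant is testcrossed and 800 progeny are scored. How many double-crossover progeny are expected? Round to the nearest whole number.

10

Map distances give recombination frequencies of 0.169 and 0.075 for the two intervals.
With no interference, expected double-crossover frequency = 0.169 × 0.075 = 0.01267.
Expected number = 0.01267 × 800 = 10.14 ≈ 10.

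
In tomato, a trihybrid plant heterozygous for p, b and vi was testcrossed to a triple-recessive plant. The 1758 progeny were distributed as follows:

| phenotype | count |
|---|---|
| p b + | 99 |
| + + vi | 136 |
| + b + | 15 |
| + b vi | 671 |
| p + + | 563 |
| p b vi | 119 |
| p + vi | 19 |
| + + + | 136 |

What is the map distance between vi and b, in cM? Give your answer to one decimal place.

The two most frequent reciprocal classes, p + + and + b vi, are the parental types, so the F1 was p + + / + b vi.
The two rarest classes, p + vi and + b +, are the double crossovers. Comparing them with the parentals, only the vi allele has switched, so vi is the middle locus and the order is b – vi – p.
Crossovers in the b–vi interval produce the single-crossover classes p b + and + + vi (99 + 136 = 235) plus the double crossovers (34).
RF(b–vi) = (235 + 34) / 1758 = 269/1758 = 0.1530 → 15.3 cM.

15.3 cM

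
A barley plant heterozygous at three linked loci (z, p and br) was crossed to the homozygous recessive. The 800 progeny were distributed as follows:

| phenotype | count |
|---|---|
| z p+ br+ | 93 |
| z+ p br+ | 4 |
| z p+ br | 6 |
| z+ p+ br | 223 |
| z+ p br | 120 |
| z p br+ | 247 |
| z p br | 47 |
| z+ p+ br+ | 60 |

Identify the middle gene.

z

The two most frequent reciprocal classes, z p br+ and z+ p+ br, are the parental types, so the F1 was z p br+ / z+ p+ br.
The two rarest classes, z+ p br+ and z p+ br, are the double crossovers. Comparing them with the parentals, only the z allele has switched, so z is the middle locus and the order is br – z – p.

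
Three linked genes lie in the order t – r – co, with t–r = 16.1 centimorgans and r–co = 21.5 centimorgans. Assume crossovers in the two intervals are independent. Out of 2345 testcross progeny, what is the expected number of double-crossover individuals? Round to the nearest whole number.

81

Map distances give recombination frequencies of 0.161 and 0.215 for the two intervals.
With no interference, expected double-crossover frequency = 0.161 × 0.215 = 0.03461.
Expected number = 0.03461 × 2345 = 81.17 ≈ 81.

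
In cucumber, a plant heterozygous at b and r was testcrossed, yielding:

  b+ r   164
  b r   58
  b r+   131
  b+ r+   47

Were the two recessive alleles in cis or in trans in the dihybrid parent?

The two most frequent classes are b+ r (164) and b r+ (131); these are the parental (non-recombinant) types.
So the F1 carried b+ r on one chromosome and b r+ on the other — the recessive alleles are on opposite chromosomes (trans / repulsion).

trans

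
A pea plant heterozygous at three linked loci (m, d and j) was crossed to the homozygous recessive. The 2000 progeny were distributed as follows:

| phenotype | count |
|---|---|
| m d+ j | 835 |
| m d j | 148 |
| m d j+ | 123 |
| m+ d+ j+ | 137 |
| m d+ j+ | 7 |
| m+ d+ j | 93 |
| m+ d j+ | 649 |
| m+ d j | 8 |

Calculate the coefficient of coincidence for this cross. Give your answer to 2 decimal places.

0.43

The two most frequent reciprocal classes, m+ d j+ and m d+ j, are the parental types, so the F1 was m+ d j+ / m d+ j.
The two rarest classes, m+ d j and m d+ j+, are the double crossovers. Comparing them with the parentals, only the j allele has switched, so j is the middle locus and the order is d – j – m.
d–j: (285 + 15)/2000 = 0.1500; j–m: (216 + 15)/2000 = 0.1155.
Expected DCO frequency = 0.1500 × 0.1155 ≈ 0.01733; observed = 15/2000 ≈ 0.00750.
Coefficient of coincidence = 0.00750/0.01733 ≈ 0.43.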